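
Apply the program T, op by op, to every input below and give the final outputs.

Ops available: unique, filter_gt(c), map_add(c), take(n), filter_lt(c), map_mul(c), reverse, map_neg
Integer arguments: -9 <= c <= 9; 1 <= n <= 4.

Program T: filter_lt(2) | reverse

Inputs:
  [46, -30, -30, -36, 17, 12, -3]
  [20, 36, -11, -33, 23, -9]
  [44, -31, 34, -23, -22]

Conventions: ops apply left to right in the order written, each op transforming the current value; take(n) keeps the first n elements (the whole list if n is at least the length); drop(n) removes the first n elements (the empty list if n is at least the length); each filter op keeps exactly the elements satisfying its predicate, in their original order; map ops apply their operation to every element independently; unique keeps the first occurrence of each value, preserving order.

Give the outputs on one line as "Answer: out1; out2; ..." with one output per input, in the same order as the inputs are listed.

Execution, op by op:
  [46, -30, -30, -36, 17, 12, -3] -> [-30, -30, -36, -3] -> [-3, -36, -30, -30]
  [20, 36, -11, -33, 23, -9] -> [-11, -33, -9] -> [-9, -33, -11]
  [44, -31, 34, -23, -22] -> [-31, -23, -22] -> [-22, -23, -31]

[-3, -36, -30, -30]; [-9, -33, -11]; [-22, -23, -31]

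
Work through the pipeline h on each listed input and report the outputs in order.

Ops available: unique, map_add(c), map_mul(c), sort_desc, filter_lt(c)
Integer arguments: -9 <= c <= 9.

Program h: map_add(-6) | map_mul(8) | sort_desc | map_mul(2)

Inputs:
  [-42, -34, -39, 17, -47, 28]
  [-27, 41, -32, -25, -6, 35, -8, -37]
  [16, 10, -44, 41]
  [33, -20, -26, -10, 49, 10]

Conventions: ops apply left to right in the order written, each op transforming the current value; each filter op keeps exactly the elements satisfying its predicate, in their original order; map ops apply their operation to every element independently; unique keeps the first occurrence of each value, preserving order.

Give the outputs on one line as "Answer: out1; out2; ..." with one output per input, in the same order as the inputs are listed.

Execution, op by op:
  [-42, -34, -39, 17, -47, 28] -> [-48, -40, -45, 11, -53, 22] -> [-384, -320, -360, 88, -424, 176] -> [176, 88, -320, -360, -384, -424] -> [352, 176, -640, -720, -768, -848]
  [-27, 41, -32, -25, -6, 35, -8, -37] -> [-33, 35, -38, -31, -12, 29, -14, -43] -> [-264, 280, -304, -248, -96, 232, -112, -344] -> [280, 232, -96, -112, -248, -264, -304, -344] -> [560, 464, -192, -224, -496, -528, -608, -688]
  [16, 10, -44, 41] -> [10, 4, -50, 35] -> [80, 32, -400, 280] -> [280, 80, 32, -400] -> [560, 160, 64, -800]
  [33, -20, -26, -10, 49, 10] -> [27, -26, -32, -16, 43, 4] -> [216, -208, -256, -128, 344, 32] -> [344, 216, 32, -128, -208, -256] -> [688, 432, 64, -256, -416, -512]

[352, 176, -640, -720, -768, -848]; [560, 464, -192, -224, -496, -528, -608, -688]; [560, 160, 64, -800]; [688, 432, 64, -256, -416, -512]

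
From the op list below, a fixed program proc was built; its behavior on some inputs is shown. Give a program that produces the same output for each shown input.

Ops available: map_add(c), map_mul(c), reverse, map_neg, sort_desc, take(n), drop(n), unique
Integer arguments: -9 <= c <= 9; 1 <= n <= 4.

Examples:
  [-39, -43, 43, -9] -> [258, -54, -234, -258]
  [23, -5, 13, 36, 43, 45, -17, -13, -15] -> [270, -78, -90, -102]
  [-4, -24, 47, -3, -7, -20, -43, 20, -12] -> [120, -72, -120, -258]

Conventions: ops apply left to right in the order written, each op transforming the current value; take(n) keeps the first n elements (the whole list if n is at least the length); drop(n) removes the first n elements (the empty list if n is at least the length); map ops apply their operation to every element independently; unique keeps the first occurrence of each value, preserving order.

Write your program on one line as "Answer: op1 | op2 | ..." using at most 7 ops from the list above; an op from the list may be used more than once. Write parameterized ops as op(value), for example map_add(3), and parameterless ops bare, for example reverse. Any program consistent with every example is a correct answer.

reverse | take(4) | map_mul(-6) | sort_desc | reverse | map_neg

Check, running the answer program on each example:
  [-39, -43, 43, -9] -> [-9, 43, -43, -39] -> [-9, 43, -43, -39] -> [54, -258, 258, 234] -> [258, 234, 54, -258] -> [-258, 54, 234, 258] -> [258, -54, -234, -258]
  [23, -5, 13, 36, 43, 45, -17, -13, -15] -> [-15, -13, -17, 45, 43, 36, 13, -5, 23] -> [-15, -13, -17, 45] -> [90, 78, 102, -270] -> [102, 90, 78, -270] -> [-270, 78, 90, 102] -> [270, -78, -90, -102]
  [-4, -24, 47, -3, -7, -20, -43, 20, -12] -> [-12, 20, -43, -20, -7, -3, 47, -24, -4] -> [-12, 20, -43, -20] -> [72, -120, 258, 120] -> [258, 120, 72, -120] -> [-120, 72, 120, 258] -> [120, -72, -120, -258]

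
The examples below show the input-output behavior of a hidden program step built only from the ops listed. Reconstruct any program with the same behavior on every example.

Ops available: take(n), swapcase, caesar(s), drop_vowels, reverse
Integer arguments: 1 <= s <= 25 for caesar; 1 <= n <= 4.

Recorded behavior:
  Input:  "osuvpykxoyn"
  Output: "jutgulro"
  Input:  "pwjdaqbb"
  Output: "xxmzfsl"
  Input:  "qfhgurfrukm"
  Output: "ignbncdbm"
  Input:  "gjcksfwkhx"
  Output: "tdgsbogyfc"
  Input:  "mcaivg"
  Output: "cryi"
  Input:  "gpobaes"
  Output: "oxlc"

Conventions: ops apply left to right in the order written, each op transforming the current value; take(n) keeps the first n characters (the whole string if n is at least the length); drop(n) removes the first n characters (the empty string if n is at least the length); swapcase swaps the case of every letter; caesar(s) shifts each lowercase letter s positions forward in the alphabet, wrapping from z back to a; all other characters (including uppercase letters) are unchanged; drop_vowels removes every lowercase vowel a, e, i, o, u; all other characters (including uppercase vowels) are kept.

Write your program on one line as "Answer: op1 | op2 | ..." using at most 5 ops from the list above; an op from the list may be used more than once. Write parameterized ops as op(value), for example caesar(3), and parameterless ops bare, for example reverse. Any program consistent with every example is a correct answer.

drop_vowels | reverse | caesar(12) | caesar(17) | caesar(19)

Check, running the answer program on each example:
  "osuvpykxoyn" -> "svpykxyn" -> "nyxkypvs" -> "zkjwkbhe" -> "qbanbsyv" -> "jutgulro"
  "pwjdaqbb" -> "pwjdqbb" -> "bbqdjwp" -> "nncpvib" -> "eetgmzs" -> "xxmzfsl"
  "qfhgurfrukm" -> "qfhgrfrkm" -> "mkrfrghfq" -> "ywdrdstrc" -> "pnuiujkit" -> "ignbncdbm"
  "gjcksfwkhx" -> "gjcksfwkhx" -> "xhkwfskcjg" -> "jtwirewovs" -> "aknzivnfmj" -> "tdgsbogyfc"
  "mcaivg" -> "mcvg" -> "gvcm" -> "shoy" -> "jyfp" -> "cryi"
  "gpobaes" -> "gpbs" -> "sbpg" -> "enbs" -> "vesj" -> "oxlc"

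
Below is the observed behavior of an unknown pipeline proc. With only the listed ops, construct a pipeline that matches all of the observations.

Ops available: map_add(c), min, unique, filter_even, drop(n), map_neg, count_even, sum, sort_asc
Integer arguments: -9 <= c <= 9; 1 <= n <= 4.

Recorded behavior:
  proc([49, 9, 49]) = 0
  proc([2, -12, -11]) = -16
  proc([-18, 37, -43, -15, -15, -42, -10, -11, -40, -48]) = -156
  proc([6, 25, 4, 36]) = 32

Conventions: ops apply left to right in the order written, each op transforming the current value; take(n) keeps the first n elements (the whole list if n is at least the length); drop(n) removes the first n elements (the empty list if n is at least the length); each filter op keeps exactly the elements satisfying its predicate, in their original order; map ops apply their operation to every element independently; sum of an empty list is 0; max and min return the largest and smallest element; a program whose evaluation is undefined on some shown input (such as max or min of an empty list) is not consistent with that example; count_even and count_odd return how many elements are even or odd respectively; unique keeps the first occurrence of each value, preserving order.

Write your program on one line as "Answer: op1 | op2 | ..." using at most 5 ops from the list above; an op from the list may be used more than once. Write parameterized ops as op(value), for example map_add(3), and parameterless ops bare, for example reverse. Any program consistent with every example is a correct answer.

drop(1) | unique | filter_even | map_add(-4) | sum

Check, running the answer program on each example:
  [49, 9, 49] -> [9, 49] -> [9, 49] -> [] -> [] -> 0
  [2, -12, -11] -> [-12, -11] -> [-12, -11] -> [-12] -> [-16] -> -16
  [-18, 37, -43, -15, -15, -42, -10, -11, -40, -48] -> [37, -43, -15, -15, -42, -10, -11, -40, -48] -> [37, -43, -15, -42, -10, -11, -40, -48] -> [-42, -10, -40, -48] -> [-46, -14, -44, -52] -> -156
  [6, 25, 4, 36] -> [25, 4, 36] -> [25, 4, 36] -> [4, 36] -> [0, 32] -> 32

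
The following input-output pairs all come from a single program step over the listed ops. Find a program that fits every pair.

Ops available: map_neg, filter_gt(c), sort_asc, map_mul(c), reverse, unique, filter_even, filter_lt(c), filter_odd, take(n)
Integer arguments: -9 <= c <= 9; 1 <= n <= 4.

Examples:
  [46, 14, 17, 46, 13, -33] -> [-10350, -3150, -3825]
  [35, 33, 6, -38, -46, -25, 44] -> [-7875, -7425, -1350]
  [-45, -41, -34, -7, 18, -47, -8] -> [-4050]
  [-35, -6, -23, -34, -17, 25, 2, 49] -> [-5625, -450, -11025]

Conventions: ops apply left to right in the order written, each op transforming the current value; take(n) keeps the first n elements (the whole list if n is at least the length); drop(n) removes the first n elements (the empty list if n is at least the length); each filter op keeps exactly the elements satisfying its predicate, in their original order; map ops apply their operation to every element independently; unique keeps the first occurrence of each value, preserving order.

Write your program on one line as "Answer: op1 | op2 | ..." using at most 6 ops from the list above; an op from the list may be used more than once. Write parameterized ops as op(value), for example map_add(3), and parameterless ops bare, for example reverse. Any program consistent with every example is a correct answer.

filter_gt(0) | map_mul(5) | take(3) | map_mul(-9) | map_neg | map_mul(-5)

Check, running the answer program on each example:
  [46, 14, 17, 46, 13, -33] -> [46, 14, 17, 46, 13] -> [230, 70, 85, 230, 65] -> [230, 70, 85] -> [-2070, -630, -765] -> [2070, 630, 765] -> [-10350, -3150, -3825]
  [35, 33, 6, -38, -46, -25, 44] -> [35, 33, 6, 44] -> [175, 165, 30, 220] -> [175, 165, 30] -> [-1575, -1485, -270] -> [1575, 1485, 270] -> [-7875, -7425, -1350]
  [-45, -41, -34, -7, 18, -47, -8] -> [18] -> [90] -> [90] -> [-810] -> [810] -> [-4050]
  [-35, -6, -23, -34, -17, 25, 2, 49] -> [25, 2, 49] -> [125, 10, 245] -> [125, 10, 245] -> [-1125, -90, -2205] -> [1125, 90, 2205] -> [-5625, -450, -11025]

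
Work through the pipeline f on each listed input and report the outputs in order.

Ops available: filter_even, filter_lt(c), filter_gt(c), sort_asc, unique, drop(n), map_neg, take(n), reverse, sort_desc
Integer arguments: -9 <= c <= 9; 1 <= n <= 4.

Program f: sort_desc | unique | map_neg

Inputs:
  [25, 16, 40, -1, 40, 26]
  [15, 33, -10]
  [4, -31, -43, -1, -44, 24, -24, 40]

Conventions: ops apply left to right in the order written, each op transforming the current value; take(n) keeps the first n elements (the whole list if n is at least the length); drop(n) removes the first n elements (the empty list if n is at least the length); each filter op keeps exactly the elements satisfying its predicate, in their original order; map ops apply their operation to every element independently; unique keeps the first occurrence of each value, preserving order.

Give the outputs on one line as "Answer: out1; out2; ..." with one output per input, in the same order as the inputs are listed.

[-40, -26, -25, -16, 1]; [-33, -15, 10]; [-40, -24, -4, 1, 24, 31, 43, 44]

Execution, op by op:
  [25, 16, 40, -1, 40, 26] -> [40, 40, 26, 25, 16, -1] -> [40, 26, 25, 16, -1] -> [-40, -26, -25, -16, 1]
  [15, 33, -10] -> [33, 15, -10] -> [33, 15, -10] -> [-33, -15, 10]
  [4, -31, -43, -1, -44, 24, -24, 40] -> [40, 24, 4, -1, -24, -31, -43, -44] -> [40, 24, 4, -1, -24, -31, -43, -44] -> [-40, -24, -4, 1, 24, 31, 43, 44]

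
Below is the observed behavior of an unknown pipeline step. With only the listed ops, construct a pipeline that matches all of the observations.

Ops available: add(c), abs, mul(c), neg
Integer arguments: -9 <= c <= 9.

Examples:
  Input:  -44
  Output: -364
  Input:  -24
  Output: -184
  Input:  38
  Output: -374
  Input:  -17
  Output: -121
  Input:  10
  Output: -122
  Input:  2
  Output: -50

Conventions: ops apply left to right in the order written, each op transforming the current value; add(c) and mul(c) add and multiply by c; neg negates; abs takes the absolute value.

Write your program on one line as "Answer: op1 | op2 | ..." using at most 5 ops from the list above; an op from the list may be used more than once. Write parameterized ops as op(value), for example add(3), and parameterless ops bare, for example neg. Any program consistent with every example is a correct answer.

add(3) | mul(-9) | add(-5) | abs | neg

Check, running the answer program on each example:
  -44 -> -41 -> 369 -> 364 -> 364 -> -364
  -24 -> -21 -> 189 -> 184 -> 184 -> -184
  38 -> 41 -> -369 -> -374 -> 374 -> -374
  -17 -> -14 -> 126 -> 121 -> 121 -> -121
  10 -> 13 -> -117 -> -122 -> 122 -> -122
  2 -> 5 -> -45 -> -50 -> 50 -> -50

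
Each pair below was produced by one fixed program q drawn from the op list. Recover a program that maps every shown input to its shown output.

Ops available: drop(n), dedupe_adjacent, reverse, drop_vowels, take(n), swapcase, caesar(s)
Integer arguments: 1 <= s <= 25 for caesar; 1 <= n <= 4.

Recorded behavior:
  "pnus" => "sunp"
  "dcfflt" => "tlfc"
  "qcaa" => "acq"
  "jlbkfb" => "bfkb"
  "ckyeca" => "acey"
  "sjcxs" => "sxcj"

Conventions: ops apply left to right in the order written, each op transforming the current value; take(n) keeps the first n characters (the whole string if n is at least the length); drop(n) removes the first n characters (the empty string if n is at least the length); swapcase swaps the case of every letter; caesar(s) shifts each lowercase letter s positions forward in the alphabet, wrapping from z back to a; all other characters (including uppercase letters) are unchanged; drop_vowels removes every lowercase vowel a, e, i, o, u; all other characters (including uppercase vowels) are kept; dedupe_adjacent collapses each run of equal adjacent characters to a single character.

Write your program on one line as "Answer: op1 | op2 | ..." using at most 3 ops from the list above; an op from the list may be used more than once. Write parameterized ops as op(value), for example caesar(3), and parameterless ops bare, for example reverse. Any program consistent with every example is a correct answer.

reverse | dedupe_adjacent | take(4)

Check, running the answer program on each example:
  "pnus" -> "sunp" -> "sunp" -> "sunp"
  "dcfflt" -> "tlffcd" -> "tlfcd" -> "tlfc"
  "qcaa" -> "aacq" -> "acq" -> "acq"
  "jlbkfb" -> "bfkblj" -> "bfkblj" -> "bfkb"
  "ckyeca" -> "aceykc" -> "aceykc" -> "acey"
  "sjcxs" -> "sxcjs" -> "sxcjs" -> "sxcj"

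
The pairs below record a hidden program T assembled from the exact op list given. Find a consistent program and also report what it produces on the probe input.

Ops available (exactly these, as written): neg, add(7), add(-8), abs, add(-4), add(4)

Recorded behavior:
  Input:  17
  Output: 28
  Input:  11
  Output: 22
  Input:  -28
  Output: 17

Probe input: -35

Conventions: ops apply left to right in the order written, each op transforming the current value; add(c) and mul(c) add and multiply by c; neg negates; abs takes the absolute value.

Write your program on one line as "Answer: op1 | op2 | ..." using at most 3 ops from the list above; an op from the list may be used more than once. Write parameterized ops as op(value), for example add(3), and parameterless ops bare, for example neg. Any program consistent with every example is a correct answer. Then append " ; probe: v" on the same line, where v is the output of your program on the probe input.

add(4) | add(7) | abs ; probe: 24

Check, running the answer program on each example:
  17 -> 21 -> 28 -> 28
  11 -> 15 -> 22 -> 22
  -28 -> -24 -> -17 -> 17
  probe: -35 -> -31 -> -24 -> 24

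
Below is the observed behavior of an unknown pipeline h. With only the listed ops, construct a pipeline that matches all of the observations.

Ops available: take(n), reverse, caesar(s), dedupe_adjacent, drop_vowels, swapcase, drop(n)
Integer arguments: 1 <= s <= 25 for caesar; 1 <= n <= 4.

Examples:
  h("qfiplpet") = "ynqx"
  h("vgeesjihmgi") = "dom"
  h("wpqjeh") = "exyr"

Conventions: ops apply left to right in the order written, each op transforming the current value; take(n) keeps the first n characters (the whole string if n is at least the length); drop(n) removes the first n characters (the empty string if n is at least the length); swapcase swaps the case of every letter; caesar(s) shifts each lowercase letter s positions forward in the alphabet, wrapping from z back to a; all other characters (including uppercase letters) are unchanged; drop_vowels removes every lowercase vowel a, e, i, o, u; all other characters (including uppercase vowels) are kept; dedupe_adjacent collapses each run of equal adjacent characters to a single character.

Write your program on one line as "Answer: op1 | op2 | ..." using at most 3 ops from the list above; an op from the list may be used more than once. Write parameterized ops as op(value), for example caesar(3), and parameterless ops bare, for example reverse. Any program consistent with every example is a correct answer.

take(4) | caesar(8) | dedupe_adjacent

Check, running the answer program on each example:
  "qfiplpet" -> "qfip" -> "ynqx" -> "ynqx"
  "vgeesjihmgi" -> "vgee" -> "domm" -> "dom"
  "wpqjeh" -> "wpqj" -> "exyr" -> "exyr"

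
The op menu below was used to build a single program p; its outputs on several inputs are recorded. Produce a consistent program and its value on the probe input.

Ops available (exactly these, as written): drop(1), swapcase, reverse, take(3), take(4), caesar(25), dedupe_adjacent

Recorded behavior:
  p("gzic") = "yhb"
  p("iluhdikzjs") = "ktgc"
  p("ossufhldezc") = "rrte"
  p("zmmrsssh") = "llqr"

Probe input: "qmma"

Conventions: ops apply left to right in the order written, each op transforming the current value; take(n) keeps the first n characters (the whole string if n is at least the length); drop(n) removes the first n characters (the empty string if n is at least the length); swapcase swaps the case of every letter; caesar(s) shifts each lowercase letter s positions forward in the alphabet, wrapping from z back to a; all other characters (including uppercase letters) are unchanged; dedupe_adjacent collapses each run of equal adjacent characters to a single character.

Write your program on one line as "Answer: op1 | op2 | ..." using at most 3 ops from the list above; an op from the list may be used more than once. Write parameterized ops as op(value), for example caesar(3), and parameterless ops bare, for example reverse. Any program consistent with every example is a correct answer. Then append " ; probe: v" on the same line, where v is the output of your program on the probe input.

drop(1) | take(4) | caesar(25) ; probe: "llz"

Check, running the answer program on each example:
  "gzic" -> "zic" -> "zic" -> "yhb"
  "iluhdikzjs" -> "luhdikzjs" -> "luhd" -> "ktgc"
  "ossufhldezc" -> "ssufhldezc" -> "ssuf" -> "rrte"
  "zmmrsssh" -> "mmrsssh" -> "mmrs" -> "llqr"
  probe: "qmma" -> "mma" -> "mma" -> "llz"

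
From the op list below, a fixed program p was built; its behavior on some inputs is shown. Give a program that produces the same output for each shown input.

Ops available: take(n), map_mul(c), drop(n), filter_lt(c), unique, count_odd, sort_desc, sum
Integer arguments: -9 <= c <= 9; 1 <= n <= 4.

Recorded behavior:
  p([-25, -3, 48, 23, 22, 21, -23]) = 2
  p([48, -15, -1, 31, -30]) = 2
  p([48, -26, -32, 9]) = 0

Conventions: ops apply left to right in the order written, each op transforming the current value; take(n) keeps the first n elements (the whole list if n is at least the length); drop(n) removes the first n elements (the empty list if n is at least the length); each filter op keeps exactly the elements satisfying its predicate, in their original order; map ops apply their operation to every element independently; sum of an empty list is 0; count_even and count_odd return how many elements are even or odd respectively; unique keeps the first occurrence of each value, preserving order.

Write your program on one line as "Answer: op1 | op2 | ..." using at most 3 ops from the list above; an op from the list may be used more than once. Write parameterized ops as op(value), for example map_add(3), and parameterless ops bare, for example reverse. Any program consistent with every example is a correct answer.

take(3) | filter_lt(8) | count_odd

Check, running the answer program on each example:
  [-25, -3, 48, 23, 22, 21, -23] -> [-25, -3, 48] -> [-25, -3] -> 2
  [48, -15, -1, 31, -30] -> [48, -15, -1] -> [-15, -1] -> 2
  [48, -26, -32, 9] -> [48, -26, -32] -> [-26, -32] -> 0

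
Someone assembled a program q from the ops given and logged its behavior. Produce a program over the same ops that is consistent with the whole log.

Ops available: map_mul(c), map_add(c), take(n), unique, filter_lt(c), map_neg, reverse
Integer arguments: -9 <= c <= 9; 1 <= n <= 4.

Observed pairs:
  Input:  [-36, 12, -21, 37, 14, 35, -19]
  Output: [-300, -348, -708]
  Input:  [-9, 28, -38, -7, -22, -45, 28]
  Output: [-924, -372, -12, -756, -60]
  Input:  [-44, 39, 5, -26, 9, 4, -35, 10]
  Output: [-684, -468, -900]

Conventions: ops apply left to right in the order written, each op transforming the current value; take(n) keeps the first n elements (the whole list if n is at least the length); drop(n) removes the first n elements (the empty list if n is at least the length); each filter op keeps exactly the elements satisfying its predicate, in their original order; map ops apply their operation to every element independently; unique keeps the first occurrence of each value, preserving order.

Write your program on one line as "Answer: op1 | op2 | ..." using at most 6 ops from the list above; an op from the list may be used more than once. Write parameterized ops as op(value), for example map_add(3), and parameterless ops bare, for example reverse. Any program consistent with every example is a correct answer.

map_add(5) | filter_lt(3) | map_mul(-6) | map_add(-9) | reverse | map_mul(-4)

Check, running the answer program on each example:
  [-36, 12, -21, 37, 14, 35, -19] -> [-31, 17, -16, 42, 19, 40, -14] -> [-31, -16, -14] -> [186, 96, 84] -> [177, 87, 75] -> [75, 87, 177] -> [-300, -348, -708]
  [-9, 28, -38, -7, -22, -45, 28] -> [-4, 33, -33, -2, -17, -40, 33] -> [-4, -33, -2, -17, -40] -> [24, 198, 12, 102, 240] -> [15, 189, 3, 93, 231] -> [231, 93, 3, 189, 15] -> [-924, -372, -12, -756, -60]
  [-44, 39, 5, -26, 9, 4, -35, 10] -> [-39, 44, 10, -21, 14, 9, -30, 15] -> [-39, -21, -30] -> [234, 126, 180] -> [225, 117, 171] -> [171, 117, 225] -> [-684, -468, -900]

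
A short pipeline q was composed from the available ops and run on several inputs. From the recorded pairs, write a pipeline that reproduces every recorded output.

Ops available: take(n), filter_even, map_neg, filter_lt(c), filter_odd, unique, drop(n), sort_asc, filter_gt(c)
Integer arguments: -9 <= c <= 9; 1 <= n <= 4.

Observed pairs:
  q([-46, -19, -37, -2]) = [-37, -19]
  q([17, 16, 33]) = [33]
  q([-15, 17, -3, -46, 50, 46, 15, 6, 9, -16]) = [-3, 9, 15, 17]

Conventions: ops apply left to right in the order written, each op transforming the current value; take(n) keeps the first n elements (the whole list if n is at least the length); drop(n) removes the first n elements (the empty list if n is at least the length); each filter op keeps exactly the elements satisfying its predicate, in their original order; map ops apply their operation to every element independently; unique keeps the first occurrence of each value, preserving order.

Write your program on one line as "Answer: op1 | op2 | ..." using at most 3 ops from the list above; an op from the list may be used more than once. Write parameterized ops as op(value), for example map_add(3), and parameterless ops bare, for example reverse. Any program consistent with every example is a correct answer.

drop(1) | sort_asc | filter_odd

Check, running the answer program on each example:
  [-46, -19, -37, -2] -> [-19, -37, -2] -> [-37, -19, -2] -> [-37, -19]
  [17, 16, 33] -> [16, 33] -> [16, 33] -> [33]
  [-15, 17, -3, -46, 50, 46, 15, 6, 9, -16] -> [17, -3, -46, 50, 46, 15, 6, 9, -16] -> [-46, -16, -3, 6, 9, 15, 17, 46, 50] -> [-3, 9, 15, 17]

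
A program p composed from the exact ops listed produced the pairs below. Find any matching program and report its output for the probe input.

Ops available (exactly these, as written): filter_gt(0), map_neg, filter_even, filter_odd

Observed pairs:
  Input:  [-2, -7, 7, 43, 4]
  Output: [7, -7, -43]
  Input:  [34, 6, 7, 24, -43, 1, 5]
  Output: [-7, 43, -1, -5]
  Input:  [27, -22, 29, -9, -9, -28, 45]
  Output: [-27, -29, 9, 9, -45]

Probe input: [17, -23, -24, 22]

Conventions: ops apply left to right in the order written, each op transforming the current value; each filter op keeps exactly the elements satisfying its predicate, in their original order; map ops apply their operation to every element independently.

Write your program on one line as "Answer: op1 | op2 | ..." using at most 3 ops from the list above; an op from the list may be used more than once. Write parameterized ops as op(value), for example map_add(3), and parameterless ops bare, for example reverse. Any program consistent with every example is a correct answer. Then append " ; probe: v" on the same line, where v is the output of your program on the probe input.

filter_odd | map_neg ; probe: [-17, 23]

Check, running the answer program on each example:
  [-2, -7, 7, 43, 4] -> [-7, 7, 43] -> [7, -7, -43]
  [34, 6, 7, 24, -43, 1, 5] -> [7, -43, 1, 5] -> [-7, 43, -1, -5]
  [27, -22, 29, -9, -9, -28, 45] -> [27, 29, -9, -9, 45] -> [-27, -29, 9, 9, -45]
  probe: [17, -23, -24, 22] -> [17, -23] -> [-17, 23]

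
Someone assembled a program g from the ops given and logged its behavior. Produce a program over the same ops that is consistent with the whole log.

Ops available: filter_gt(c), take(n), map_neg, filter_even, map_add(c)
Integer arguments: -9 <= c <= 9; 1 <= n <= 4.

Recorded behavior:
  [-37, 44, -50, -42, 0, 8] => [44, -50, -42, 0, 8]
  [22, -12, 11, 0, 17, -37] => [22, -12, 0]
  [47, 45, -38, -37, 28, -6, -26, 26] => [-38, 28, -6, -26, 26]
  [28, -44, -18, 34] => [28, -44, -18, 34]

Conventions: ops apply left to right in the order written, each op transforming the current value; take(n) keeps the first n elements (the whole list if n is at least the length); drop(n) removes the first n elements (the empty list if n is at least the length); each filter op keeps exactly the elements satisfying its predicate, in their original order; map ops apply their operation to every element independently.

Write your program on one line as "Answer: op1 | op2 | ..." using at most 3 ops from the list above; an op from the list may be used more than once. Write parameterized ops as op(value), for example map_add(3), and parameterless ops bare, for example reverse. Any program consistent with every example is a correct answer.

map_neg | filter_even | map_neg

Check, running the answer program on each example:
  [-37, 44, -50, -42, 0, 8] -> [37, -44, 50, 42, 0, -8] -> [-44, 50, 42, 0, -8] -> [44, -50, -42, 0, 8]
  [22, -12, 11, 0, 17, -37] -> [-22, 12, -11, 0, -17, 37] -> [-22, 12, 0] -> [22, -12, 0]
  [47, 45, -38, -37, 28, -6, -26, 26] -> [-47, -45, 38, 37, -28, 6, 26, -26] -> [38, -28, 6, 26, -26] -> [-38, 28, -6, -26, 26]
  [28, -44, -18, 34] -> [-28, 44, 18, -34] -> [-28, 44, 18, -34] -> [28, -44, -18, 34]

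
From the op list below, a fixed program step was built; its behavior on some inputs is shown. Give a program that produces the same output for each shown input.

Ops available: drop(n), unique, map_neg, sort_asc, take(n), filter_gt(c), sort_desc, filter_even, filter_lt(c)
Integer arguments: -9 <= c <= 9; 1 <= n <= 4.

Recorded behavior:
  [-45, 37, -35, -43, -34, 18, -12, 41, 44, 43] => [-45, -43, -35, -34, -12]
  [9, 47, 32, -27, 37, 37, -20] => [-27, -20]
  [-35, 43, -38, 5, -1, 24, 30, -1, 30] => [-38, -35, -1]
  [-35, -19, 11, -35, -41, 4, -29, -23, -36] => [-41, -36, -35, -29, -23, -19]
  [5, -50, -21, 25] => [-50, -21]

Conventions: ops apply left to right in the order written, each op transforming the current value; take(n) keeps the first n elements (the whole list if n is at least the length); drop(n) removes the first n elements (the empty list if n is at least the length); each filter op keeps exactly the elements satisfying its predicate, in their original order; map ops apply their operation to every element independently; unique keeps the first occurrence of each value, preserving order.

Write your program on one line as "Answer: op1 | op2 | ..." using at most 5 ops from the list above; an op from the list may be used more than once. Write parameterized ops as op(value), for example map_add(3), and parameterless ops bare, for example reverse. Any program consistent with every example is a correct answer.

map_neg | sort_desc | map_neg | filter_lt(3) | unique

Check, running the answer program on each example:
  [-45, 37, -35, -43, -34, 18, -12, 41, 44, 43] -> [45, -37, 35, 43, 34, -18, 12, -41, -44, -43] -> [45, 43, 35, 34, 12, -18, -37, -41, -43, -44] -> [-45, -43, -35, -34, -12, 18, 37, 41, 43, 44] -> [-45, -43, -35, -34, -12] -> [-45, -43, -35, -34, -12]
  [9, 47, 32, -27, 37, 37, -20] -> [-9, -47, -32, 27, -37, -37, 20] -> [27, 20, -9, -32, -37, -37, -47] -> [-27, -20, 9, 32, 37, 37, 47] -> [-27, -20] -> [-27, -20]
  [-35, 43, -38, 5, -1, 24, 30, -1, 30] -> [35, -43, 38, -5, 1, -24, -30, 1, -30] -> [38, 35, 1, 1, -5, -24, -30, -30, -43] -> [-38, -35, -1, -1, 5, 24, 30, 30, 43] -> [-38, -35, -1, -1] -> [-38, -35, -1]
  [-35, -19, 11, -35, -41, 4, -29, -23, -36] -> [35, 19, -11, 35, 41, -4, 29, 23, 36] -> [41, 36, 35, 35, 29, 23, 19, -4, -11] -> [-41, -36, -35, -35, -29, -23, -19, 4, 11] -> [-41, -36, -35, -35, -29, -23, -19] -> [-41, -36, -35, -29, -23, -19]
  [5, -50, -21, 25] -> [-5, 50, 21, -25] -> [50, 21, -5, -25] -> [-50, -21, 5, 25] -> [-50, -21] -> [-50, -21]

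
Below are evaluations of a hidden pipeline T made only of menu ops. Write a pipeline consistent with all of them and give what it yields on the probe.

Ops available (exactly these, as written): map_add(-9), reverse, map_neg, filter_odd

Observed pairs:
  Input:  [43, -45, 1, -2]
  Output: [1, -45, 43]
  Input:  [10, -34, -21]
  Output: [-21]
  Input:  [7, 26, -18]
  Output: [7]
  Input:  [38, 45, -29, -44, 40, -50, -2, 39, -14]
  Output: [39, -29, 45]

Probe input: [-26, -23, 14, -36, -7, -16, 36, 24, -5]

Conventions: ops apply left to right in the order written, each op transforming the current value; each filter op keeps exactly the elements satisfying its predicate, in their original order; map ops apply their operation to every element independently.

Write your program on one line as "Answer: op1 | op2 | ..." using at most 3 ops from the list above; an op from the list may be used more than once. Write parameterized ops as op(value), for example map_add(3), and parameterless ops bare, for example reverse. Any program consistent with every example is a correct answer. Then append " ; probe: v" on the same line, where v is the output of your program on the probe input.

filter_odd | reverse ; probe: [-5, -7, -23]

Check, running the answer program on each example:
  [43, -45, 1, -2] -> [43, -45, 1] -> [1, -45, 43]
  [10, -34, -21] -> [-21] -> [-21]
  [7, 26, -18] -> [7] -> [7]
  [38, 45, -29, -44, 40, -50, -2, 39, -14] -> [45, -29, 39] -> [39, -29, 45]
  probe: [-26, -23, 14, -36, -7, -16, 36, 24, -5] -> [-23, -7, -5] -> [-5, -7, -23]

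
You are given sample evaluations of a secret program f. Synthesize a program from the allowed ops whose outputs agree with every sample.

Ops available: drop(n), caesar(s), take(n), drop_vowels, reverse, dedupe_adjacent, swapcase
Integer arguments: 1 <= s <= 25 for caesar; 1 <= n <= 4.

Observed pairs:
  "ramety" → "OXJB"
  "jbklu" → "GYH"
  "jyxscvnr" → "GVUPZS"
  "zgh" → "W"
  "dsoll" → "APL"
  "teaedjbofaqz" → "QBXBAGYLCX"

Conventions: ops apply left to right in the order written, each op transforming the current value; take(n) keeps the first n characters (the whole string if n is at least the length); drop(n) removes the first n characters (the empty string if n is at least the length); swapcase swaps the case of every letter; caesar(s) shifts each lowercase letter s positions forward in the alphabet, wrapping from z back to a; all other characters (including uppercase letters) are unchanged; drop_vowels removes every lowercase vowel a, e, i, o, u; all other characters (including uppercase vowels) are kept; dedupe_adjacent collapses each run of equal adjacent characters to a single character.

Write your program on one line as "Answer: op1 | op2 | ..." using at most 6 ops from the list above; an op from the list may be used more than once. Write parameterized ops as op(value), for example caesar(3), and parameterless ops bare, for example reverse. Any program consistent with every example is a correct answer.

reverse | caesar(23) | swapcase | drop(2) | reverse

Check, running the answer program on each example:
  "ramety" -> "ytemar" -> "vqbjxo" -> "VQBJXO" -> "BJXO" -> "OXJB"
  "jbklu" -> "ulkbj" -> "rihyg" -> "RIHYG" -> "HYG" -> "GYH"
  "jyxscvnr" -> "rnvcsxyj" -> "okszpuvg" -> "OKSZPUVG" -> "SZPUVG" -> "GVUPZS"
  "zgh" -> "hgz" -> "edw" -> "EDW" -> "W" -> "W"
  "dsoll" -> "llosd" -> "iilpa" -> "IILPA" -> "LPA" -> "APL"
  "teaedjbofaqz" -> "zqafobjdeaet" -> "wnxclygabxbq" -> "WNXCLYGABXBQ" -> "XCLYGABXBQ" -> "QBXBAGYLCX"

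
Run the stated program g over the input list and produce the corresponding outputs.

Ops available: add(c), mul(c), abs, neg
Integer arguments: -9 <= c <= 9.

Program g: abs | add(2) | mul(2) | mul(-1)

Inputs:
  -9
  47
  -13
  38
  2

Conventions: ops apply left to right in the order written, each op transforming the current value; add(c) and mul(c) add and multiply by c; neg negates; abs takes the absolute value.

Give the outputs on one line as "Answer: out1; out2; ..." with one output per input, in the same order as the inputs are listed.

-22; -98; -30; -80; -8

Execution, op by op:
  -9 -> 9 -> 11 -> 22 -> -22
  47 -> 47 -> 49 -> 98 -> -98
  -13 -> 13 -> 15 -> 30 -> -30
  38 -> 38 -> 40 -> 80 -> -80
  2 -> 2 -> 4 -> 8 -> -8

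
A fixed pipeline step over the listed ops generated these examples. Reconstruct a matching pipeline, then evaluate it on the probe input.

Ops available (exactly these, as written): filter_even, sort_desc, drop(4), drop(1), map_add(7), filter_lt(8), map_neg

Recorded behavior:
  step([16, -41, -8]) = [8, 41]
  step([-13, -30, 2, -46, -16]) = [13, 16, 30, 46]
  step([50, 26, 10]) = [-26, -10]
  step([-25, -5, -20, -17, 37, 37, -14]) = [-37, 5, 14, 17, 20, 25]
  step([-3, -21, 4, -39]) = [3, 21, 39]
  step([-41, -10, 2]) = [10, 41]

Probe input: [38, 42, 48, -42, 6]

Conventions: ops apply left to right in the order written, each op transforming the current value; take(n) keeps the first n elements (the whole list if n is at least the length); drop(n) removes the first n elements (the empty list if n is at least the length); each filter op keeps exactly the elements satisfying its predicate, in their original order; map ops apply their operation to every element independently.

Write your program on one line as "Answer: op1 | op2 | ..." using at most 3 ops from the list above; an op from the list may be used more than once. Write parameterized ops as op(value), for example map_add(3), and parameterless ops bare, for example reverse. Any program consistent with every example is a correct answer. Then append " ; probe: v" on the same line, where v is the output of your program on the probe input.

sort_desc | map_neg | drop(1) ; probe: [-42, -38, -6, 42]

Check, running the answer program on each example:
  [16, -41, -8] -> [16, -8, -41] -> [-16, 8, 41] -> [8, 41]
  [-13, -30, 2, -46, -16] -> [2, -13, -16, -30, -46] -> [-2, 13, 16, 30, 46] -> [13, 16, 30, 46]
  [50, 26, 10] -> [50, 26, 10] -> [-50, -26, -10] -> [-26, -10]
  [-25, -5, -20, -17, 37, 37, -14] -> [37, 37, -5, -14, -17, -20, -25] -> [-37, -37, 5, 14, 17, 20, 25] -> [-37, 5, 14, 17, 20, 25]
  [-3, -21, 4, -39] -> [4, -3, -21, -39] -> [-4, 3, 21, 39] -> [3, 21, 39]
  [-41, -10, 2] -> [2, -10, -41] -> [-2, 10, 41] -> [10, 41]
  probe: [38, 42, 48, -42, 6] -> [48, 42, 38, 6, -42] -> [-48, -42, -38, -6, 42] -> [-42, -38, -6, 42]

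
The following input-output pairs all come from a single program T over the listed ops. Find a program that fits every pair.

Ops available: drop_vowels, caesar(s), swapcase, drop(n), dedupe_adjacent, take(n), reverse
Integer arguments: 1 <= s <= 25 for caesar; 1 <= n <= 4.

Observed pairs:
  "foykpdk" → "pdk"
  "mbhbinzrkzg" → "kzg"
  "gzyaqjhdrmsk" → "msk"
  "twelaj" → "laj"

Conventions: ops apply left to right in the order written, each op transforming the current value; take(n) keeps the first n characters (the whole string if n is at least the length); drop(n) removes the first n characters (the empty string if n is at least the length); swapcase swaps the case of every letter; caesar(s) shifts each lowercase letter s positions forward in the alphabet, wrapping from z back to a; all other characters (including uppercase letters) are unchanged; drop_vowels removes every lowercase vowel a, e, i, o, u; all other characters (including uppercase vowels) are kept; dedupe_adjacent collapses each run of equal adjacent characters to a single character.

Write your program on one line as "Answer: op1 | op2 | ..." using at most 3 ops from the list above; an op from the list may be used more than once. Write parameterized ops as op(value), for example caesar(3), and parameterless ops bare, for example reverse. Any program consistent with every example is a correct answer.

reverse | take(3) | reverse

Check, running the answer program on each example:
  "foykpdk" -> "kdpkyof" -> "kdp" -> "pdk"
  "mbhbinzrkzg" -> "gzkrznibhbm" -> "gzk" -> "kzg"
  "gzyaqjhdrmsk" -> "ksmrdhjqayzg" -> "ksm" -> "msk"
  "twelaj" -> "jalewt" -> "jal" -> "laj"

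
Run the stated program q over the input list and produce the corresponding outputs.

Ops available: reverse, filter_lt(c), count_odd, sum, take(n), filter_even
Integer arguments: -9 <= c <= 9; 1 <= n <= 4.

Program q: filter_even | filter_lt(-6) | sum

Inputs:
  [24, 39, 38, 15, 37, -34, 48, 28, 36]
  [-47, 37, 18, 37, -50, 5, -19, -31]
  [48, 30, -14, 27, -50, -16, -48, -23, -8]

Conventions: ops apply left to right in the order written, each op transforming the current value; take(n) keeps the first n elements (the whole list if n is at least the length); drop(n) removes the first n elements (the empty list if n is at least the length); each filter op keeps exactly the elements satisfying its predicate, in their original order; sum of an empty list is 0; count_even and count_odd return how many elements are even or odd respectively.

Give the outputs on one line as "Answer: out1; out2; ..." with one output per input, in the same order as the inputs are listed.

-34; -50; -136

Execution, op by op:
  [24, 39, 38, 15, 37, -34, 48, 28, 36] -> [24, 38, -34, 48, 28, 36] -> [-34] -> -34
  [-47, 37, 18, 37, -50, 5, -19, -31] -> [18, -50] -> [-50] -> -50
  [48, 30, -14, 27, -50, -16, -48, -23, -8] -> [48, 30, -14, -50, -16, -48, -8] -> [-14, -50, -16, -48, -8] -> -136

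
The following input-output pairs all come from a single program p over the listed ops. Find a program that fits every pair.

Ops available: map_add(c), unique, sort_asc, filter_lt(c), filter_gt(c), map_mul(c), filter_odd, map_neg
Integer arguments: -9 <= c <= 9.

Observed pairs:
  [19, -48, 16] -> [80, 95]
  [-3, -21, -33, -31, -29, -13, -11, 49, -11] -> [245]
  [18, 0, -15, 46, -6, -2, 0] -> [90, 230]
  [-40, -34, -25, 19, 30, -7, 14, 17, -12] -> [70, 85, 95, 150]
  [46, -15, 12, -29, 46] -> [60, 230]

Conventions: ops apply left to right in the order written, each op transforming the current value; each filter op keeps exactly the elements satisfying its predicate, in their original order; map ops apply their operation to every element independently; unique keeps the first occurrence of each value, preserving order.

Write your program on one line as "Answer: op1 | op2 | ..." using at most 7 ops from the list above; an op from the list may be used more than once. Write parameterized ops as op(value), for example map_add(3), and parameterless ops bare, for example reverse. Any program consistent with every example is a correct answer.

sort_asc | map_mul(5) | map_neg | unique | filter_lt(-2) | map_neg

Check, running the answer program on each example:
  [19, -48, 16] -> [-48, 16, 19] -> [-240, 80, 95] -> [240, -80, -95] -> [240, -80, -95] -> [-80, -95] -> [80, 95]
  [-3, -21, -33, -31, -29, -13, -11, 49, -11] -> [-33, -31, -29, -21, -13, -11, -11, -3, 49] -> [-165, -155, -145, -105, -65, -55, -55, -15, 245] -> [165, 155, 145, 105, 65, 55, 55, 15, -245] -> [165, 155, 145, 105, 65, 55, 15, -245] -> [-245] -> [245]
  [18, 0, -15, 46, -6, -2, 0] -> [-15, -6, -2, 0, 0, 18, 46] -> [-75, -30, -10, 0, 0, 90, 230] -> [75, 30, 10, 0, 0, -90, -230] -> [75, 30, 10, 0, -90, -230] -> [-90, -230] -> [90, 230]
  [-40, -34, -25, 19, 30, -7, 14, 17, -12] -> [-40, -34, -25, -12, -7, 14, 17, 19, 30] -> [-200, -170, -125, -60, -35, 70, 85, 95, 150] -> [200, 170, 125, 60, 35, -70, -85, -95, -150] -> [200, 170, 125, 60, 35, -70, -85, -95, -150] -> [-70, -85, -95, -150] -> [70, 85, 95, 150]
  [46, -15, 12, -29, 46] -> [-29, -15, 12, 46, 46] -> [-145, -75, 60, 230, 230] -> [145, 75, -60, -230, -230] -> [145, 75, -60, -230] -> [-60, -230] -> [60, 230]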